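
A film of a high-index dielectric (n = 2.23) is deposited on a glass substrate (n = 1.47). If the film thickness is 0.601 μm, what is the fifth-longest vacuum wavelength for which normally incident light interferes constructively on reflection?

596 nm

Ray reflecting at the top interface goes from n = 1.0 toward n = 2.23: a half-wave phase shift.
Bottom surface (2.23 → 1.47): reflection off a lower-index medium gives no phase shift.
Exactly one π shift → a net half-wave offset.
For maximum reflection here: 2 n t = (m + ½) λ.
λ = 2 n t / (m + ½). The fifth-longest wavelength is m = 4: λ = 2 × 2.23 × 601 / 4.50 = 596 nm.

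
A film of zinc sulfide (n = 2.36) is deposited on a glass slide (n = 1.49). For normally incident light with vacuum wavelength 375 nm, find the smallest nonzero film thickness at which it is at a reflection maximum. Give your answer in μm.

0.0397 μm

At the upper boundary (n = 1.0 to n = 2.36) the reflected ray undergoes a half-wave phase shift.
Ray reflecting at the bottom interface goes from n = 2.36 toward n = 1.49: no phase shift.
Net: one phase inversion between the two reflected rays.
For bright reflection here: 2 n t = (m + ½) λ.
Minimum at m = 0: t = λ / (4 n) = 375 / (4 × 2.36) = 39.7 nm.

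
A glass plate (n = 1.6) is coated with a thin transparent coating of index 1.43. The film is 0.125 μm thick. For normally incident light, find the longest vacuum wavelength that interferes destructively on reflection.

715 nm

Ray reflecting at the top interface goes from n = 1.0 toward n = 1.43: a half-wave phase shift.
At the lower boundary (n = 1.43 to n = 1.6) the reflected ray undergoes a half-wave phase shift.
Zero or two π shifts → no net half-wave offset.
For weak reflection here: 2 n t = (m + ½) λ.
λ = 2 n t / (m + ½). The longest wavelength is m = 0: λ = 2 × 1.43 × 125 / 0.500 = 715 nm.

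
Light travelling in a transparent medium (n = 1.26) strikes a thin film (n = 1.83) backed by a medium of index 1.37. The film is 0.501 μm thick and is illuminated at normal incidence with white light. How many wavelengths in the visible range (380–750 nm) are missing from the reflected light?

2

Ray reflecting at the top interface goes from n = 1.26 toward n = 1.83: a half-wave phase shift.
Bottom surface (1.83 → 1.37): reflection off a lower-index medium gives no phase shift.
Net: one phase inversion between the two reflected rays.
With one net inversion, destructive interference in reflection requires 2 n t = m λ.
λ = 2 n t / m = 1834 / m nm.
m=2: 917 nm (IR); m=3: 611 nm (visible); m=4: 458 nm (visible); m=5: 367 nm (UV).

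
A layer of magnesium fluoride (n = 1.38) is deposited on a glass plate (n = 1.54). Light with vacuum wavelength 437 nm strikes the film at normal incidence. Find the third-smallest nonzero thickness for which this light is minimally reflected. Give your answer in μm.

0.396 μm

At the upper boundary (n = 1.0 to n = 1.38) the reflected ray undergoes a half-wave phase shift.
Ray reflecting at the bottom interface goes from n = 1.38 toward n = 1.54: a half-wave phase shift.
The two reflections carry the same phase change, so no net offset.
For minimum reflection here: 2 n t = (m + ½) λ.
The third-smallest nonzero thickness corresponds to m = 2: t = (m + ½) λ / (2 n) = 2.50 × 437 / (2 × 1.38) = 396 nm.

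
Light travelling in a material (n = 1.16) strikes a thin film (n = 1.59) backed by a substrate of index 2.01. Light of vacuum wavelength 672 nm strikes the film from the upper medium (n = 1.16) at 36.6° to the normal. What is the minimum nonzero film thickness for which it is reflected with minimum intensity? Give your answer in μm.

Top surface (1.16 → 1.59): reflection off a higher-index medium gives a half-wave phase shift.
Ray reflecting at the bottom interface goes from n = 1.59 toward n = 2.01: a half-wave phase shift.
The two reflections carry the same phase change, so no net offset.
For weak reflection here: 2 n t cos θ_r = (m + ½) λ.
Snell's law: 1.16 sin 36.6° = 1.59 sin θ_r → sin θ_r = 0.435, cos θ_r = 0.900.
Minimum at m = 0: t = λ / (4 n cos θ_r) = 672 / (4 × 1.59 × 0.900) = 117 nm.

0.117 μm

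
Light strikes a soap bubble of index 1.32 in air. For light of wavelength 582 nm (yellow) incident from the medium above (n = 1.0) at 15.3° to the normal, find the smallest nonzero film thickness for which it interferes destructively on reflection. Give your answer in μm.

Top surface (1.0 → 1.32): reflection off a higher-index medium gives a half-wave phase shift.
Ray reflecting at the bottom interface goes from n = 1.32 toward n = 1.0: no phase shift.
Exactly one π shift → a net half-wave offset.
For weak reflection here: 2 n t cos θ_r = m λ.
Snell's law: 1.0 sin 15.3° = 1.32 sin θ_r → sin θ_r = 0.200, cos θ_r = 0.980.
Minimum nonzero at m = 1: t = λ / (2 n cos θ_r) = 582 / (2 × 1.32 × 0.980) = 225 nm.

0.225 μm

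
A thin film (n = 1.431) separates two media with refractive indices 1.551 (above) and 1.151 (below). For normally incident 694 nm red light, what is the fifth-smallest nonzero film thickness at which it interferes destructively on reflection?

Ray reflecting at the top interface goes from n = 1.551 toward n = 1.431: no phase shift.
Ray reflecting at the bottom interface goes from n = 1.431 toward n = 1.151: no phase shift.
The two reflections carry the same phase change, so no net offset.
With no net inversion, destructive interference in reflection requires 2 n t = (m + ½) λ.
The fifth-smallest nonzero thickness corresponds to m = 4: t = (m + ½) λ / (2 n) = 4.50 × 694 / (2 × 1.431) = 1091 nm.

1091 nm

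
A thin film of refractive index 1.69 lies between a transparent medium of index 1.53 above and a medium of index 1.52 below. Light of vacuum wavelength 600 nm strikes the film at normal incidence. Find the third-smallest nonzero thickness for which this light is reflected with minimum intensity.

At the upper boundary (n = 1.53 to n = 1.69) the reflected ray undergoes a half-wave phase shift.
At the lower boundary (n = 1.69 to n = 1.52) the reflected ray undergoes no phase shift.
Exactly one π shift → a net half-wave offset.
For dark reflection here: 2 n t = m λ.
The third-smallest nonzero thickness corresponds to m = 3: t = m λ / (2 n) = 3.00 × 600 / (2 × 1.69) = 533 nm.

533 nm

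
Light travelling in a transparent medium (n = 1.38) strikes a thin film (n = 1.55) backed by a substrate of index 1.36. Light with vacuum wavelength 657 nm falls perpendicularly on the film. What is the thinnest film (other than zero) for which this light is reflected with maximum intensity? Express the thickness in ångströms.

1060 Å

Top surface (1.38 → 1.55): reflection off a higher-index medium gives a half-wave phase shift.
Bottom surface (1.55 → 1.36): reflection off a lower-index medium gives no phase shift.
Net: one phase inversion between the two reflected rays.
With one net inversion, constructive interference in reflection requires 2 n t = (m + ½) λ.
Minimum at m = 0: t = λ / (4 n) = 657 / (4 × 1.55) = 106 nm.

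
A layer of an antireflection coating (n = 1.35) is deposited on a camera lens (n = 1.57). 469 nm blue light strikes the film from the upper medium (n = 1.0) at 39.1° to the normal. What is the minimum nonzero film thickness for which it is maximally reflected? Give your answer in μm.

0.196 μm

Ray reflecting at the top interface goes from n = 1.0 toward n = 1.35: a half-wave phase shift.
At the lower boundary (n = 1.35 to n = 1.57) the reflected ray undergoes a half-wave phase shift.
The two reflections carry the same phase change, so no net offset.
With no net inversion, constructive interference in reflection requires 2 n t cos θ_r = m λ.
Snell's law: 1.0 sin 39.1° = 1.35 sin θ_r → sin θ_r = 0.467, cos θ_r = 0.884.
Minimum nonzero at m = 1: t = λ / (2 n cos θ_r) = 469 / (2 × 1.35 × 0.884) = 196 nm.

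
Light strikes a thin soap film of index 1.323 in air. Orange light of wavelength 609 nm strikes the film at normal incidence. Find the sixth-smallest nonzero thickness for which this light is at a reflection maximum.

1266 nm

Ray reflecting at the top interface goes from n = 1.0 toward n = 1.323: a half-wave phase shift.
Ray reflecting at the bottom interface goes from n = 1.323 toward n = 1.0: no phase shift.
Net: one phase inversion between the two reflected rays.
So the condition for constructive reflection is 2 n t = (m + ½) λ.
The sixth-smallest nonzero thickness corresponds to m = 5: t = (m + ½) λ / (2 n) = 5.50 × 609 / (2 × 1.323) = 1266 nm.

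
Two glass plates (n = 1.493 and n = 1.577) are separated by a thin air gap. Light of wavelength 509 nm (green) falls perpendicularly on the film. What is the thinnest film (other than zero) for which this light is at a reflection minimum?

255 nm

Top surface (1.493 → 1.0): reflection off a lower-index medium gives no phase shift.
Ray reflecting at the bottom interface goes from n = 1.0 toward n = 1.577: a half-wave phase shift.
The two reflections differ by half a wavelength.
With one net inversion, destructive interference in reflection requires 2 n t = m λ.
Minimum nonzero at m = 1: t = λ / (2 n) = 509 / (2 × 1.0) = 255 nm.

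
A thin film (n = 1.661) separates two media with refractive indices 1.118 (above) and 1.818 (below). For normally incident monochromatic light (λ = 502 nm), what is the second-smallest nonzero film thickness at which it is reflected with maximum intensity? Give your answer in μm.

Top surface (1.118 → 1.661): reflection off a higher-index medium gives a half-wave phase shift.
Ray reflecting at the bottom interface goes from n = 1.661 toward n = 1.818: a half-wave phase shift.
Net: no relative phase inversion (both shifts match).
With no net inversion, constructive interference in reflection requires 2 n t = m λ.
The second-smallest nonzero thickness corresponds to m = 2: t = m λ / (2 n) = 2.00 × 502 / (2 × 1.661) = 302 nm.

0.302 μm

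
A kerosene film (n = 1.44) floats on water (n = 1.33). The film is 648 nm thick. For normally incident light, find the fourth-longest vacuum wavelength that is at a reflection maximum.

533 nm

At the upper boundary (n = 1.0 to n = 1.44) the reflected ray undergoes a half-wave phase shift.
Ray reflecting at the bottom interface goes from n = 1.44 toward n = 1.33: no phase shift.
Net: one phase inversion between the two reflected rays.
So the condition for constructive reflection is 2 n t = (m + ½) λ.
λ = 2 n t / (m + ½). The fourth-longest wavelength is m = 3: λ = 2 × 1.44 × 648 / 3.50 = 533 nm.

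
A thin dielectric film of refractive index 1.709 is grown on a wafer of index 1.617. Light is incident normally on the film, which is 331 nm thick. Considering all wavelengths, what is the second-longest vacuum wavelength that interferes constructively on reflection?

Top surface (1.0 → 1.709): reflection off a higher-index medium gives a half-wave phase shift.
At the lower boundary (n = 1.709 to n = 1.617) the reflected ray undergoes no phase shift.
Net: one phase inversion between the two reflected rays.
For bright reflection here: 2 n t = (m + ½) λ.
λ = 2 n t / (m + ½). The second-longest wavelength is m = 1: λ = 2 × 1.709 × 331 / 1.50 = 754 nm.

754 nm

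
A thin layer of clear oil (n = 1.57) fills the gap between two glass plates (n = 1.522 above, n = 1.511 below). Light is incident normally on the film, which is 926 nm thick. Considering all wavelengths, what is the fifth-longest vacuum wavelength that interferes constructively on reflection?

At the upper boundary (n = 1.522 to n = 1.57) the reflected ray undergoes a half-wave phase shift.
At the lower boundary (n = 1.57 to n = 1.511) the reflected ray undergoes no phase shift.
Exactly one π shift → a net half-wave offset.
So the condition for constructive reflection is 2 n t = (m + ½) λ.
λ = 2 n t / (m + ½). The fifth-longest wavelength is m = 4: λ = 2 × 1.57 × 926 / 4.50 = 646 nm.

646 nm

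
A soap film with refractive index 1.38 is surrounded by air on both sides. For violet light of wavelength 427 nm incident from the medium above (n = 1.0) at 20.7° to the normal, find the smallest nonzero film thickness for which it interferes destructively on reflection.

At the upper boundary (n = 1.0 to n = 1.38) the reflected ray undergoes a half-wave phase shift.
Bottom surface (1.38 → 1.0): reflection off a lower-index medium gives no phase shift.
The two reflections differ by half a wavelength.
For minimum reflection here: 2 n t cos θ_r = m λ.
Snell's law: 1.0 sin 20.7° = 1.38 sin θ_r → sin θ_r = 0.256, cos θ_r = 0.967.
Minimum nonzero at m = 1: t = λ / (2 n cos θ_r) = 427 / (2 × 1.38 × 0.967) = 160 nm.

160 nm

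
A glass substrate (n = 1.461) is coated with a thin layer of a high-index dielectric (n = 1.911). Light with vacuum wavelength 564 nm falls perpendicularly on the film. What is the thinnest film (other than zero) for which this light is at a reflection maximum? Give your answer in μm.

0.0738 μm

Ray reflecting at the top interface goes from n = 1.0 toward n = 1.911: a half-wave phase shift.
At the lower boundary (n = 1.911 to n = 1.461) the reflected ray undergoes no phase shift.
Exactly one π shift → a net half-wave offset.
So the condition for constructive reflection is 2 n t = (m + ½) λ.
Minimum at m = 0: t = λ / (4 n) = 564 / (4 × 1.911) = 73.8 nm.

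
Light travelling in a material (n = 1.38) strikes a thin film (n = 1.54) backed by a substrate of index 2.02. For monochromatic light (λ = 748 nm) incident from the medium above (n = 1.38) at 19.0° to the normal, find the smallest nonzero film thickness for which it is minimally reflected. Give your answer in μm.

0.127 μm

Top surface (1.38 → 1.54): reflection off a higher-index medium gives a half-wave phase shift.
Bottom surface (1.54 → 2.02): reflection off a higher-index medium gives a half-wave phase shift.
Zero or two π shifts → no net half-wave offset.
With no net inversion, destructive interference in reflection requires 2 n t cos θ_r = (m + ½) λ.
Snell's law: 1.38 sin 19.0° = 1.54 sin θ_r → sin θ_r = 0.292, cos θ_r = 0.956.
Minimum at m = 0: t = λ / (4 n cos θ_r) = 748 / (4 × 1.54 × 0.956) = 127 nm.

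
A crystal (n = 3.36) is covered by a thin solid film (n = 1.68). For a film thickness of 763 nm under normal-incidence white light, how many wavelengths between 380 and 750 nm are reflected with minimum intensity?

At the upper boundary (n = 1.0 to n = 1.68) the reflected ray undergoes a half-wave phase shift.
At the lower boundary (n = 1.68 to n = 3.36) the reflected ray undergoes a half-wave phase shift.
The two reflections carry the same phase change, so no net offset.
So the condition for destructive reflection is 2 n t = (m + ½) λ.
λ = 2 n t / (m + ½) = 2564 / (m + ½) nm.
m=2: 1025 nm (IR); m=3: 732 nm (visible); m=4: 570 nm (visible); m=5: 466 nm (visible); m=6: 394 nm (visible); m=7: 342 nm (UV).

4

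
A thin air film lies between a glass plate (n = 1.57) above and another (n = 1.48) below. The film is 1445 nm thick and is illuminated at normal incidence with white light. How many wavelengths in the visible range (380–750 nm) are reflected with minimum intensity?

4

At the upper boundary (n = 1.57 to n = 1.0) the reflected ray undergoes no phase shift.
Ray reflecting at the bottom interface goes from n = 1.0 toward n = 1.48: a half-wave phase shift.
The two reflections differ by half a wavelength.
For minimum reflection here: 2 n t = m λ.
λ = 2 n t / m = 2890 / m nm.
m=3: 963 nm (IR); m=4: 723 nm (visible); m=5: 578 nm (visible); m=6: 482 nm (visible); m=7: 413 nm (visible); m=8: 361 nm (UV).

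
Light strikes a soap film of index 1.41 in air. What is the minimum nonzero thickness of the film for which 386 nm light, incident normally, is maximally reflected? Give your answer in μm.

At the upper boundary (n = 1.0 to n = 1.41) the reflected ray undergoes a half-wave phase shift.
At the lower boundary (n = 1.41 to n = 1.0) the reflected ray undergoes no phase shift.
Net: one phase inversion between the two reflected rays.
With one net inversion, constructive interference in reflection requires 2 n t = (m + ½) λ.
Minimum at m = 0: t = λ / (4 n) = 386 / (4 × 1.41) = 68.4 nm.

0.0684 μm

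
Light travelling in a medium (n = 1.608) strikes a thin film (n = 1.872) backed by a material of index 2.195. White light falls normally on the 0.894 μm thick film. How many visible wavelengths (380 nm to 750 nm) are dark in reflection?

Ray reflecting at the top interface goes from n = 1.608 toward n = 1.872: a half-wave phase shift.
Ray reflecting at the bottom interface goes from n = 1.872 toward n = 2.195: a half-wave phase shift.
Net: no relative phase inversion (both shifts match).
For dark reflection here: 2 n t = (m + ½) λ.
λ = 2 n t / (m + ½) = 3347 / (m + ½) nm.
m=3: 956 nm (IR); m=4: 744 nm (visible); m=5: 609 nm (visible); m=6: 515 nm (visible); m=7: 446 nm (visible); m=8: 394 nm (visible); m=9: 352 nm (UV).

5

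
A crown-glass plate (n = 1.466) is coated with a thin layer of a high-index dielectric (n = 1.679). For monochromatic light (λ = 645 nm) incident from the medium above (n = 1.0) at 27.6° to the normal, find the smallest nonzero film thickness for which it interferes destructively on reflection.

200 nm

Ray reflecting at the top interface goes from n = 1.0 toward n = 1.679: a half-wave phase shift.
Bottom surface (1.679 → 1.466): reflection off a lower-index medium gives no phase shift.
Exactly one π shift → a net half-wave offset.
So the condition for destructive reflection is 2 n t cos θ_r = m λ.
Snell's law: 1.0 sin 27.6° = 1.679 sin θ_r → sin θ_r = 0.276, cos θ_r = 0.961.
Minimum nonzero at m = 1: t = λ / (2 n cos θ_r) = 645 / (2 × 1.679 × 0.961) = 200 nm.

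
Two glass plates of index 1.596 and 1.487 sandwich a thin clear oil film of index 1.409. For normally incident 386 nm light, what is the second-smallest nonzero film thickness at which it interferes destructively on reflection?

274 nm

At the upper boundary (n = 1.596 to n = 1.409) the reflected ray undergoes no phase shift.
At the lower boundary (n = 1.409 to n = 1.487) the reflected ray undergoes a half-wave phase shift.
Exactly one π shift → a net half-wave offset.
So the condition for destructive reflection is 2 n t = m λ.
The second-smallest nonzero thickness corresponds to m = 2: t = m λ / (2 n) = 2.00 × 386 / (2 × 1.409) = 274 nm.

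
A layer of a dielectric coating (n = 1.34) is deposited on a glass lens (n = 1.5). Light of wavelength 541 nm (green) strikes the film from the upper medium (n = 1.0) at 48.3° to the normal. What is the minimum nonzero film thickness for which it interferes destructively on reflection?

122 nm

At the upper boundary (n = 1.0 to n = 1.34) the reflected ray undergoes a half-wave phase shift.
Ray reflecting at the bottom interface goes from n = 1.34 toward n = 1.5: a half-wave phase shift.
Zero or two π shifts → no net half-wave offset.
For minimum reflection here: 2 n t cos θ_r = (m + ½) λ.
Snell's law: 1.0 sin 48.3° = 1.34 sin θ_r → sin θ_r = 0.557, cos θ_r = 0.830.
Minimum at m = 0: t = λ / (4 n cos θ_r) = 541 / (4 × 1.34 × 0.830) = 122 nm.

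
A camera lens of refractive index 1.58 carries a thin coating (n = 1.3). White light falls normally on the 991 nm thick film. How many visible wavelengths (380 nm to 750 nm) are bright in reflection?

3

Ray reflecting at the top interface goes from n = 1.0 toward n = 1.3: a half-wave phase shift.
Ray reflecting at the bottom interface goes from n = 1.3 toward n = 1.58: a half-wave phase shift.
Zero or two π shifts → no net half-wave offset.
With no net inversion, constructive interference in reflection requires 2 n t = m λ.
λ = 2 n t / m = 2577 / m nm.
m=3: 859 nm (IR); m=4: 644 nm (visible); m=5: 515 nm (visible); m=6: 429 nm (visible); m=7: 368 nm (UV).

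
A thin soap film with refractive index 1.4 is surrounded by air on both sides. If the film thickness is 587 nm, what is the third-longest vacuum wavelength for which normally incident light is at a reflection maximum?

657 nm

Top surface (1.0 → 1.4): reflection off a higher-index medium gives a half-wave phase shift.
Ray reflecting at the bottom interface goes from n = 1.4 toward n = 1.0: no phase shift.
Exactly one π shift → a net half-wave offset.
For strong reflection here: 2 n t = (m + ½) λ.
λ = 2 n t / (m + ½). The third-longest wavelength is m = 2: λ = 2 × 1.4 × 587 / 2.50 = 657 nm.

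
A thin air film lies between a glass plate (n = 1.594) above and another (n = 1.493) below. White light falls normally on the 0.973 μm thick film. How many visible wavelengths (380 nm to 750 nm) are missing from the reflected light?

3

Top surface (1.594 → 1.0): reflection off a lower-index medium gives no phase shift.
Bottom surface (1.0 → 1.493): reflection off a higher-index medium gives a half-wave phase shift.
The two reflections differ by half a wavelength.
With one net inversion, destructive interference in reflection requires 2 n t = m λ.
λ = 2 n t / m = 1946 / m nm.
m=2: 973 nm (IR); m=3: 649 nm (visible); m=4: 487 nm (visible); m=5: 389 nm (visible); m=6: 324 nm (UV).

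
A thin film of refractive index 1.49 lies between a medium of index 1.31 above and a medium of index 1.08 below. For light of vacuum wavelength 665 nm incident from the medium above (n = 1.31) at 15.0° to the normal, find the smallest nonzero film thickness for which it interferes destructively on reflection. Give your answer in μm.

0.229 μm

Top surface (1.31 → 1.49): reflection off a higher-index medium gives a half-wave phase shift.
Ray reflecting at the bottom interface goes from n = 1.49 toward n = 1.08: no phase shift.
Net: one phase inversion between the two reflected rays.
With one net inversion, destructive interference in reflection requires 2 n t cos θ_r = m λ.
Snell's law: 1.31 sin 15.0° = 1.49 sin θ_r → sin θ_r = 0.228, cos θ_r = 0.974.
Minimum nonzero at m = 1: t = λ / (2 n cos θ_r) = 665 / (2 × 1.49 × 0.974) = 229 nm.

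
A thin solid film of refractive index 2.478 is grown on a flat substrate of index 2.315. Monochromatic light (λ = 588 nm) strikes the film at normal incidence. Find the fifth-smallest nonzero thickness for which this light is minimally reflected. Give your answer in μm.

Top surface (1.0 → 2.478): reflection off a higher-index medium gives a half-wave phase shift.
At the lower boundary (n = 2.478 to n = 2.315) the reflected ray undergoes no phase shift.
Exactly one π shift → a net half-wave offset.
For dark reflection here: 2 n t = m λ.
The fifth-smallest nonzero thickness corresponds to m = 5: t = m λ / (2 n) = 5.00 × 588 / (2 × 2.478) = 593 nm.

0.593 μm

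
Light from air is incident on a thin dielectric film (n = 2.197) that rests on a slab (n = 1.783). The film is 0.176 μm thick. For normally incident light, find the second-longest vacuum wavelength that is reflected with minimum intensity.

387 nm

Top surface (1.0 → 2.197): reflection off a higher-index medium gives a half-wave phase shift.
Bottom surface (2.197 → 1.783): reflection off a lower-index medium gives no phase shift.
Net: one phase inversion between the two reflected rays.
With one net inversion, destructive interference in reflection requires 2 n t = m λ.
λ = 2 n t / m. The second-longest wavelength is m = 2: λ = 2 × 2.197 × 176 / 2.00 = 387 nm.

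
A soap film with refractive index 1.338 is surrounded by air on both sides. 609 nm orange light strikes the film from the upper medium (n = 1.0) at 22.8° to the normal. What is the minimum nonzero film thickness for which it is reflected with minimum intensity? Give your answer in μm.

0.238 μm

At the upper boundary (n = 1.0 to n = 1.338) the reflected ray undergoes a half-wave phase shift.
At the lower boundary (n = 1.338 to n = 1.0) the reflected ray undergoes no phase shift.
The two reflections differ by half a wavelength.
For dark reflection here: 2 n t cos θ_r = m λ.
Snell's law: 1.0 sin 22.8° = 1.338 sin θ_r → sin θ_r = 0.290, cos θ_r = 0.957.
Minimum nonzero at m = 1: t = λ / (2 n cos θ_r) = 609 / (2 × 1.338 × 0.957) = 238 nm.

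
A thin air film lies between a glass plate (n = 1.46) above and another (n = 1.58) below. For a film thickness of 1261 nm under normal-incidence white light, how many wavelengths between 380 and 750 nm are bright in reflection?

4

At the upper boundary (n = 1.46 to n = 1.0) the reflected ray undergoes no phase shift.
Ray reflecting at the bottom interface goes from n = 1.0 toward n = 1.58: a half-wave phase shift.
The two reflections differ by half a wavelength.
So the condition for constructive reflection is 2 n t = (m + ½) λ.
λ = 2 n t / (m + ½) = 2522 / (m + ½) nm.
m=2: 1009 nm (IR); m=3: 721 nm (visible); m=4: 560 nm (visible); m=5: 459 nm (visible); m=6: 388 nm (visible); m=7: 336 nm (UV).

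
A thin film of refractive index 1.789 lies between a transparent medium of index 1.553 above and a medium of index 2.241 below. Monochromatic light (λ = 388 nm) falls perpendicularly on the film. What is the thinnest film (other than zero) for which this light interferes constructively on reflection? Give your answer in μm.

0.108 μm

Top surface (1.553 → 1.789): reflection off a higher-index medium gives a half-wave phase shift.
At the lower boundary (n = 1.789 to n = 2.241) the reflected ray undergoes a half-wave phase shift.
The two reflections carry the same phase change, so no net offset.
With no net inversion, constructive interference in reflection requires 2 n t = m λ.
Minimum nonzero at m = 1: t = λ / (2 n) = 388 / (2 × 1.789) = 108 nm.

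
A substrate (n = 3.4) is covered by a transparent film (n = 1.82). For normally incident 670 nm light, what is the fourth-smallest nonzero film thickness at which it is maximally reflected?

At the upper boundary (n = 1.0 to n = 1.82) the reflected ray undergoes a half-wave phase shift.
Ray reflecting at the bottom interface goes from n = 1.82 toward n = 3.4: a half-wave phase shift.
The two reflections carry the same phase change, so no net offset.
With no net inversion, constructive interference in reflection requires 2 n t = m λ.
The fourth-smallest nonzero thickness corresponds to m = 4: t = m λ / (2 n) = 4.00 × 670 / (2 × 1.82) = 736 nm.

736 nm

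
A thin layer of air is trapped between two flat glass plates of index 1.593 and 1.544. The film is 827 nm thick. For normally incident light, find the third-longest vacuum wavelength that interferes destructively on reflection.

551 nm

At the upper boundary (n = 1.593 to n = 1.0) the reflected ray undergoes no phase shift.
Bottom surface (1.0 → 1.544): reflection off a higher-index medium gives a half-wave phase shift.
The two reflections differ by half a wavelength.
For minimum reflection here: 2 n t = m λ.
λ = 2 n t / m. The third-longest wavelength is m = 3: λ = 2 × 1.0 × 827 / 3.00 = 551 nm.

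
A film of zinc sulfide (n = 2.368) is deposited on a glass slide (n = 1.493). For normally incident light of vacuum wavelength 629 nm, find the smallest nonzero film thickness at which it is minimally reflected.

Ray reflecting at the top interface goes from n = 1.0 toward n = 2.368: a half-wave phase shift.
Bottom surface (2.368 → 1.493): reflection off a lower-index medium gives no phase shift.
Net: one phase inversion between the two reflected rays.
With one net inversion, destructive interference in reflection requires 2 n t = m λ.
Minimum nonzero at m = 1: t = λ / (2 n) = 629 / (2 × 2.368) = 133 nm.

133 nm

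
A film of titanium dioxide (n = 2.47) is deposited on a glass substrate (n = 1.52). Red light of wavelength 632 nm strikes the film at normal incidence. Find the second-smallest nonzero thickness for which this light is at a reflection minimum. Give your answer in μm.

0.256 μm

Ray reflecting at the top interface goes from n = 1.0 toward n = 2.47: a half-wave phase shift.
Ray reflecting at the bottom interface goes from n = 2.47 toward n = 1.52: no phase shift.
The two reflections differ by half a wavelength.
With one net inversion, destructive interference in reflection requires 2 n t = m λ.
The second-smallest nonzero thickness corresponds to m = 2: t = m λ / (2 n) = 2.00 × 632 / (2 × 2.47) = 256 nm.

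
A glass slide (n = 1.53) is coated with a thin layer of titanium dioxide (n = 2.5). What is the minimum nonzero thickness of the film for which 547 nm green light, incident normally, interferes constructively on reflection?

54.7 nm

At the upper boundary (n = 1.0 to n = 2.5) the reflected ray undergoes a half-wave phase shift.
Bottom surface (2.5 → 1.53): reflection off a lower-index medium gives no phase shift.
Net: one phase inversion between the two reflected rays.
So the condition for constructive reflection is 2 n t = (m + ½) λ.
Minimum at m = 0: t = λ / (4 n) = 547 / (4 × 2.5) = 54.7 nm.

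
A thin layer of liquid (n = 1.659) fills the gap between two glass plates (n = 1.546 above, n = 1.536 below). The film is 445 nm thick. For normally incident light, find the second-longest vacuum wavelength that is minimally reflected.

Ray reflecting at the top interface goes from n = 1.546 toward n = 1.659: a half-wave phase shift.
Bottom surface (1.659 → 1.536): reflection off a lower-index medium gives no phase shift.
Net: one phase inversion between the two reflected rays.
For weak reflection here: 2 n t = m λ.
λ = 2 n t / m. The second-longest wavelength is m = 2: λ = 2 × 1.659 × 445 / 2.00 = 738 nm.

738 nm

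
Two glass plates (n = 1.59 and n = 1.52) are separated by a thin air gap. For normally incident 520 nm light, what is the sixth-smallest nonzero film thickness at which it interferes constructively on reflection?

1430 nm

Ray reflecting at the top interface goes from n = 1.59 toward n = 1.0: no phase shift.
At the lower boundary (n = 1.0 to n = 1.52) the reflected ray undergoes a half-wave phase shift.
The two reflections differ by half a wavelength.
So the condition for constructive reflection is 2 n t = (m + ½) λ.
The sixth-smallest nonzero thickness corresponds to m = 5: t = (m + ½) λ / (2 n) = 5.50 × 520 / (2 × 1.0) = 1430 nm.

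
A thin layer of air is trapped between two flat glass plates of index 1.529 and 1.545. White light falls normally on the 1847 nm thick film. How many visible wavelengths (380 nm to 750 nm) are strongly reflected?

5

Ray reflecting at the top interface goes from n = 1.529 toward n = 1.0: no phase shift.
Ray reflecting at the bottom interface goes from n = 1.0 toward n = 1.545: a half-wave phase shift.
Exactly one π shift → a net half-wave offset.
So the condition for constructive reflection is 2 n t = (m + ½) λ.
λ = 2 n t / (m + ½) = 3694 / (m + ½) nm.
m=4: 821 nm (IR); m=5: 672 nm (visible); m=6: 568 nm (visible); m=7: 493 nm (visible); m=8: 435 nm (visible); m=9: 389 nm (visible); m=10: 352 nm (UV).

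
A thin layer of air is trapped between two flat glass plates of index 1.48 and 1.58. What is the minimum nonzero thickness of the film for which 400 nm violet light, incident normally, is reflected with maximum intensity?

Top surface (1.48 → 1.0): reflection off a lower-index medium gives no phase shift.
Bottom surface (1.0 → 1.58): reflection off a higher-index medium gives a half-wave phase shift.
The two reflections differ by half a wavelength.
For bright reflection here: 2 n t = (m + ½) λ.
Minimum at m = 0: t = λ / (4 n) = 400 / (4 × 1.0) = 100 nm.

100 nm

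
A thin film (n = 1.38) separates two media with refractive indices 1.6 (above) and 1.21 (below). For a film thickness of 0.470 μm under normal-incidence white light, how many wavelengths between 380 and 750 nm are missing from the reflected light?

Top surface (1.6 → 1.38): reflection off a lower-index medium gives no phase shift.
Bottom surface (1.38 → 1.21): reflection off a lower-index medium gives no phase shift.
Net: no relative phase inversion (both shifts match).
With no net inversion, destructive interference in reflection requires 2 n t = (m + ½) λ.
λ = 2 n t / (m + ½) = 1297 / (m + ½) nm.
m=1: 865 nm (IR); m=2: 519 nm (visible); m=3: 371 nm (UV).

1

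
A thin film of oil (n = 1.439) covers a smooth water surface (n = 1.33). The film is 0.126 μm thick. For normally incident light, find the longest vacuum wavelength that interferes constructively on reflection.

At the upper boundary (n = 1.0 to n = 1.439) the reflected ray undergoes a half-wave phase shift.
Ray reflecting at the bottom interface goes from n = 1.439 toward n = 1.33: no phase shift.
Net: one phase inversion between the two reflected rays.
With one net inversion, constructive interference in reflection requires 2 n t = (m + ½) λ.
λ = 2 n t / (m + ½). The longest wavelength is m = 0: λ = 2 × 1.439 × 126 / 0.500 = 725 nm.

725 nm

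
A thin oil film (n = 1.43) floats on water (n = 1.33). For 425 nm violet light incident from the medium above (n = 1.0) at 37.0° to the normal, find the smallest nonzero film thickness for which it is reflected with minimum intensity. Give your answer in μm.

0.164 μm

At the upper boundary (n = 1.0 to n = 1.43) the reflected ray undergoes a half-wave phase shift.
Bottom surface (1.43 → 1.33): reflection off a lower-index medium gives no phase shift.
The two reflections differ by half a wavelength.
For weak reflection here: 2 n t cos θ_r = m λ.
Snell's law: 1.0 sin 37.0° = 1.43 sin θ_r → sin θ_r = 0.421, cos θ_r = 0.907.
Minimum nonzero at m = 1: t = λ / (2 n cos θ_r) = 425 / (2 × 1.43 × 0.907) = 164 nm.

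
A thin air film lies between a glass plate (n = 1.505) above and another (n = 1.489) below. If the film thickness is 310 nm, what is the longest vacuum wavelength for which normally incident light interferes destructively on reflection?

620 nm

At the upper boundary (n = 1.505 to n = 1.0) the reflected ray undergoes no phase shift.
At the lower boundary (n = 1.0 to n = 1.489) the reflected ray undergoes a half-wave phase shift.
Net: one phase inversion between the two reflected rays.
So the condition for destructive reflection is 2 n t = m λ.
λ = 2 n t / m. The longest wavelength is m = 1: λ = 2 × 1.0 × 310 / 1.00 = 620 nm.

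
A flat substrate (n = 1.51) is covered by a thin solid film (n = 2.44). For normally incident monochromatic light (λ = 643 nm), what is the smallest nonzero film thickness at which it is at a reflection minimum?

132 nm

Top surface (1.0 → 2.44): reflection off a higher-index medium gives a half-wave phase shift.
At the lower boundary (n = 2.44 to n = 1.51) the reflected ray undergoes no phase shift.
Exactly one π shift → a net half-wave offset.
So the condition for destructive reflection is 2 n t = m λ.
The smallest nonzero thickness corresponds to m = 1: t = m λ / (2 n) = 1.00 × 643 / (2 × 2.44) = 132 nm.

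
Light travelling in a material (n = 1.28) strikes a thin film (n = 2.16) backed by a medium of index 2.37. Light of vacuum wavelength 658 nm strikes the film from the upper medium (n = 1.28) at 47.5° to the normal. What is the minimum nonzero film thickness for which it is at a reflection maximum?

At the upper boundary (n = 1.28 to n = 2.16) the reflected ray undergoes a half-wave phase shift.
At the lower boundary (n = 2.16 to n = 2.37) the reflected ray undergoes a half-wave phase shift.
The two reflections carry the same phase change, so no net offset.
For strong reflection here: 2 n t cos θ_r = m λ.
Snell's law: 1.28 sin 47.5° = 2.16 sin θ_r → sin θ_r = 0.437, cos θ_r = 0.900.
Minimum nonzero at m = 1: t = λ / (2 n cos θ_r) = 658 / (2 × 2.16 × 0.900) = 169 nm.

169 nm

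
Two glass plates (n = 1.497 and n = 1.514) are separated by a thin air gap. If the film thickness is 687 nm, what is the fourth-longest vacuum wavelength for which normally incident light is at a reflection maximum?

393 nm

Ray reflecting at the top interface goes from n = 1.497 toward n = 1.0: no phase shift.
Ray reflecting at the bottom interface goes from n = 1.0 toward n = 1.514: a half-wave phase shift.
The two reflections differ by half a wavelength.
So the condition for constructive reflection is 2 n t = (m + ½) λ.
λ = 2 n t / (m + ½). The fourth-longest wavelength is m = 3: λ = 2 × 1.0 × 687 / 3.50 = 393 nm.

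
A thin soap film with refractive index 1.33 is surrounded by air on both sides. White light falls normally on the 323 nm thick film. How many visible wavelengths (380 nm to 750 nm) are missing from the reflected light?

At the upper boundary (n = 1.0 to n = 1.33) the reflected ray undergoes a half-wave phase shift.
At the lower boundary (n = 1.33 to n = 1.0) the reflected ray undergoes no phase shift.
The two reflections differ by half a wavelength.
For weak reflection here: 2 n t = m λ.
λ = 2 n t / m = 859 / m nm.
m=1: 859 nm (IR); m=2: 430 nm (visible); m=3: 286 nm (UV).

1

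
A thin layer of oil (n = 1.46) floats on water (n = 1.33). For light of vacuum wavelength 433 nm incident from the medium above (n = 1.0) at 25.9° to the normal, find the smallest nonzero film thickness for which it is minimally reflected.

At the upper boundary (n = 1.0 to n = 1.46) the reflected ray undergoes a half-wave phase shift.
Ray reflecting at the bottom interface goes from n = 1.46 toward n = 1.33: no phase shift.
Net: one phase inversion between the two reflected rays.
With one net inversion, destructive interference in reflection requires 2 n t cos θ_r = m λ.
Snell's law: 1.0 sin 25.9° = 1.46 sin θ_r → sin θ_r = 0.299, cos θ_r = 0.954.
Minimum nonzero at m = 1: t = λ / (2 n cos θ_r) = 433 / (2 × 1.46 × 0.954) = 155 nm.

155 nm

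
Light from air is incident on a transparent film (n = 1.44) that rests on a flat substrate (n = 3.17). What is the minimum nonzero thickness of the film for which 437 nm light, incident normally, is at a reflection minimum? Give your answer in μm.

0.0759 μm

Top surface (1.0 → 1.44): reflection off a higher-index medium gives a half-wave phase shift.
Bottom surface (1.44 → 3.17): reflection off a higher-index medium gives a half-wave phase shift.
The two reflections carry the same phase change, so no net offset.
For dark reflection here: 2 n t = (m + ½) λ.
Minimum at m = 0: t = λ / (4 n) = 437 / (4 × 1.44) = 75.9 nm.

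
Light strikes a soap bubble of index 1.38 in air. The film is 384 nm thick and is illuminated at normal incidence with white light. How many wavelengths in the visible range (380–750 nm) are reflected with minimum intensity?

Top surface (1.0 → 1.38): reflection off a higher-index medium gives a half-wave phase shift.
At the lower boundary (n = 1.38 to n = 1.0) the reflected ray undergoes no phase shift.
Net: one phase inversion between the two reflected rays.
With one net inversion, destructive interference in reflection requires 2 n t = m λ.
λ = 2 n t / m = 1060 / m nm.
m=1: 1060 nm (IR); m=2: 530 nm (visible); m=3: 353 nm (UV).

1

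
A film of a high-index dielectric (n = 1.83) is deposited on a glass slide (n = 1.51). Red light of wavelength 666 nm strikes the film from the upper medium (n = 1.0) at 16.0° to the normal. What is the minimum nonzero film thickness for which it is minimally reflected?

Ray reflecting at the top interface goes from n = 1.0 toward n = 1.83: a half-wave phase shift.
At the lower boundary (n = 1.83 to n = 1.51) the reflected ray undergoes no phase shift.
Exactly one π shift → a net half-wave offset.
With one net inversion, destructive interference in reflection requires 2 n t cos θ_r = m λ.
Snell's law: 1.0 sin 16.0° = 1.83 sin θ_r → sin θ_r = 0.151, cos θ_r = 0.989.
Minimum nonzero at m = 1: t = λ / (2 n cos θ_r) = 666 / (2 × 1.83 × 0.989) = 184 nm.

184 nm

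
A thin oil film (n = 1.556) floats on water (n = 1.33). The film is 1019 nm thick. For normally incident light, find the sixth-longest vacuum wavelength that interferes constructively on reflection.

577 nm

Ray reflecting at the top interface goes from n = 1.0 toward n = 1.556: a half-wave phase shift.
Bottom surface (1.556 → 1.33): reflection off a lower-index medium gives no phase shift.
Net: one phase inversion between the two reflected rays.
So the condition for constructive reflection is 2 n t = (m + ½) λ.
λ = 2 n t / (m + ½). The sixth-longest wavelength is m = 5: λ = 2 × 1.556 × 1019 / 5.50 = 577 nm.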